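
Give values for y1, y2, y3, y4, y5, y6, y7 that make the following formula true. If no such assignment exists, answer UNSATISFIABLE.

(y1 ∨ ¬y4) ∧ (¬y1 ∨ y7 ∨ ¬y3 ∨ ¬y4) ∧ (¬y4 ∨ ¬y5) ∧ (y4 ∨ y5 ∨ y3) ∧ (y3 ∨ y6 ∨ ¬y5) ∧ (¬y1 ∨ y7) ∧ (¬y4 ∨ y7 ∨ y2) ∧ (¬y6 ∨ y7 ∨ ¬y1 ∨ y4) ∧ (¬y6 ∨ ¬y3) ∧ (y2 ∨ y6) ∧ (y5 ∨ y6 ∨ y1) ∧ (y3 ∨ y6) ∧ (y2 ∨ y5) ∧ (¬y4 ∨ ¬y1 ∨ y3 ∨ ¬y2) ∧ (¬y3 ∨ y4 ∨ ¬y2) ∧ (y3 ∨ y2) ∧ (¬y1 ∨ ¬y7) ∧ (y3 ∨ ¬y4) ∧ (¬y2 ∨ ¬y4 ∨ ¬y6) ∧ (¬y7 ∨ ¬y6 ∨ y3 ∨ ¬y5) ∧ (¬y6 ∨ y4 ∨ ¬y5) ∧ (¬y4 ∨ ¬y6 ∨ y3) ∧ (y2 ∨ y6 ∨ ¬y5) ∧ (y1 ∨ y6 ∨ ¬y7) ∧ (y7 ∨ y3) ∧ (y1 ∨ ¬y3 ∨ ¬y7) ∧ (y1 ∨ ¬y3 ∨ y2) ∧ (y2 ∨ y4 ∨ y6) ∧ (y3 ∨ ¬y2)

UNSATISFIABLE

Try y1 = True.
From the singleton clause (y7), y7 = True.
But (¬y7) is also a unit clause — contradiction.
Undo y1 and try y1 = False.
From the singleton clause (¬y4), y4 = False.
Try y5 = True.
From the singleton clause (¬y6), y6 = False.
From the singleton clause (y3), y3 = True.
From the singleton clause (y2), y2 = True.
But (¬y2) is also a unit clause — contradiction.
Undo y5 and try y5 = False.
From the singleton clause (y3), y3 = True.
From the singleton clause (¬y6), y6 = False.
But (y6) is also a unit clause — contradiction.
Both values of y5 lead to a conflict.
Both values of y1 lead to a conflict.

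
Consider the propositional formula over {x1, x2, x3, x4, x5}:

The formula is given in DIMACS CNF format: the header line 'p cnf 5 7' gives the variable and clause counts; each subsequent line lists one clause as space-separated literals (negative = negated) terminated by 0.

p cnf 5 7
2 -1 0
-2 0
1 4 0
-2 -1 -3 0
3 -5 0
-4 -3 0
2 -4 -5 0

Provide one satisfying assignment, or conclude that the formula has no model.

x1=False; x2=False; x3=False; x4=True; x5=False

The clause (¬x2) is unit, so x2 = False.
The clause (¬x1) is unit, so x1 = False.
The clause (x4) is unit, so x4 = True.
The clause (¬x3) is unit, so x3 = False.
The clause (¬x5) is unit, so x5 = False.
All clauses are satisfied.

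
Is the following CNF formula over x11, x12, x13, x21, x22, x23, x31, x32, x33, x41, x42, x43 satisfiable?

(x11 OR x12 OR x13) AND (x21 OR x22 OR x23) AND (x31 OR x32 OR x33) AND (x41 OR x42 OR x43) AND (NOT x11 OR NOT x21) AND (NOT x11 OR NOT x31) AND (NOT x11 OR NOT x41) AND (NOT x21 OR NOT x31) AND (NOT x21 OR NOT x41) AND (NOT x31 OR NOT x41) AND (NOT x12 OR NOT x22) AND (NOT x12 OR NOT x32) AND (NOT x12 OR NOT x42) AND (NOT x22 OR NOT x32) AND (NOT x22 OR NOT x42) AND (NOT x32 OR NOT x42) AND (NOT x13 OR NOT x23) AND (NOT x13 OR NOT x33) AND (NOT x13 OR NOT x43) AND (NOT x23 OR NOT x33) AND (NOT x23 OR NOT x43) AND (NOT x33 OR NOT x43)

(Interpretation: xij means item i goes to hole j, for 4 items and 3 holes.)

Suppose x11 = false.
Suppose x12 = true.
The clause (NOT x22) is unit, so x22 = false.
The clause (NOT x32) is unit, so x32 = false.
The clause (NOT x42) is unit, so x42 = false.
Suppose x21 = true.
The clause (NOT x31) is unit, so x31 = false.
The clause (x33) is unit, so x33 = true.
The clause (NOT x41) is unit, so x41 = false.
The clause (x43) is unit, so x43 = true.
Now (NOT x43) is unsatisfied and unit — conflict.
So x21 must be the other value — set x21 = false.
The clause (x23) is unit, so x23 = true.
The clause (NOT x13) is unit, so x13 = false.
The clause (NOT x33) is unit, so x33 = false.
The clause (x31) is unit, so x31 = true.
The clause (NOT x41) is unit, so x41 = false.
The clause (x43) is unit, so x43 = true.
Now (NOT x43) is unsatisfied and unit — conflict.
Both values of x21 lead to a conflict.
So x12 must be the other value — set x12 = false.
The clause (x13) is unit, so x13 = true.
The clause (NOT x23) is unit, so x23 = false.
The clause (NOT x33) is unit, so x33 = false.
The clause (NOT x43) is unit, so x43 = false.
Suppose x21 = true.
The clause (NOT x31) is unit, so x31 = false.
The clause (x32) is unit, so x32 = true.
The clause (NOT x41) is unit, so x41 = false.
The clause (x42) is unit, so x42 = true.
Now (NOT x42) is unsatisfied and unit — conflict.
So x21 must be the other value — set x21 = false.
The clause (x22) is unit, so x22 = true.
The clause (NOT x32) is unit, so x32 = false.
The clause (x31) is unit, so x31 = true.
The clause (NOT x41) is unit, so x41 = false.
The clause (x42) is unit, so x42 = true.
Now (NOT x42) is unsatisfied and unit — conflict.
Both values of x21 lead to a conflict.
Both values of x12 lead to a conflict.
So x11 must be the other value — set x11 = true.
The clause (NOT x21) is unit, so x21 = false.
The clause (NOT x31) is unit, so x31 = false.
The clause (NOT x41) is unit, so x41 = false.
Suppose x22 = true.
The clause (NOT x12) is unit, so x12 = false.
The clause (NOT x32) is unit, so x32 = false.
The clause (x33) is unit, so x33 = true.
The clause (NOT x42) is unit, so x42 = false.
The clause (x43) is unit, so x43 = true.
Now (NOT x43) is unsatisfied and unit — conflict.
So x22 must be the other value — set x22 = false.
The clause (x23) is unit, so x23 = true.
The clause (NOT x13) is unit, so x13 = false.
The clause (NOT x33) is unit, so x33 = false.
The clause (x32) is unit, so x32 = true.
The clause (NOT x12) is unit, so x12 = false.
The clause (NOT x42) is unit, so x42 = false.
The clause (x43) is unit, so x43 = true.
Now (NOT x43) is unsatisfied and unit — conflict.
Both values of x22 lead to a conflict.
Both values of x11 lead to a conflict.
No assignment satisfies every clause.

Unsatisfiable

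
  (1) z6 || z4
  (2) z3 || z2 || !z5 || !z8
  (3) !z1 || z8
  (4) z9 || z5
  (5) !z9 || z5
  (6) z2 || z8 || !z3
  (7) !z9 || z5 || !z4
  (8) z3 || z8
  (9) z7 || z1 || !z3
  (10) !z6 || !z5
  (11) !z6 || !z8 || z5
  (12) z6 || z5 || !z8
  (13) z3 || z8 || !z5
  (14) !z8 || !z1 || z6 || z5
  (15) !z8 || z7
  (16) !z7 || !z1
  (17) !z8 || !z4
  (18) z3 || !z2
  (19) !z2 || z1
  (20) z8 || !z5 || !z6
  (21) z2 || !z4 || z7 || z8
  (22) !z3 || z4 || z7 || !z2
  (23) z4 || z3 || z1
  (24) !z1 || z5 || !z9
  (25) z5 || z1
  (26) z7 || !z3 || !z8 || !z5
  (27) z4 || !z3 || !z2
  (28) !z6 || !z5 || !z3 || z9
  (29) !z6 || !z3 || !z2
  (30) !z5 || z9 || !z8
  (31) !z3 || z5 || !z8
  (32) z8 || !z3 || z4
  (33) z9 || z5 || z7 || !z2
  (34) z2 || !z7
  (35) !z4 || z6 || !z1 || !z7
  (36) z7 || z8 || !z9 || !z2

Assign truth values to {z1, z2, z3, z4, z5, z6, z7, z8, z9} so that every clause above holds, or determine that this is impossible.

Suppose z6 = true.
From the singleton clause (!z5), z5 = false.
From the singleton clause (z9), z9 = true.
But (!z9) is also a unit clause — contradiction.
So z6 must be the other value — set z6 = false.
From the singleton clause (z4), z4 = true.
From the singleton clause (!z8), z8 = false.
From the singleton clause (!z1), z1 = false.
From the singleton clause (z3), z3 = true.
From the singleton clause (z2), z2 = true.
But (!z2) is also a unit clause — contradiction.
Both values of z6 lead to a conflict.

UNSATISFIABLE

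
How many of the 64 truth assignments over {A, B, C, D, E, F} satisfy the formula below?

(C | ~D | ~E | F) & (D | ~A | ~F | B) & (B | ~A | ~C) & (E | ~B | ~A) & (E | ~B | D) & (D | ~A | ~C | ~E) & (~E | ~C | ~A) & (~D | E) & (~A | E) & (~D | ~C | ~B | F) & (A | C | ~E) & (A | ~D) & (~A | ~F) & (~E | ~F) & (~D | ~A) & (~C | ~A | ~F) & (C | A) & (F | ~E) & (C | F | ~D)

There are 2^6 = 64 truth assignments over (A, B, C, D, E, F).
Split on E. With E = 1, the clauses containing E are satisfied and ~E drops from the rest; 0 of the 2^5 = 32 assignments to the other variables satisfy what remains.
With E = 0, by the same count on the reduced clause set, 2 assignments work.
(One model: A=F, B=F, C=T, D=F, E=F, F=F.)
Total: 0 + 2 = 2.

2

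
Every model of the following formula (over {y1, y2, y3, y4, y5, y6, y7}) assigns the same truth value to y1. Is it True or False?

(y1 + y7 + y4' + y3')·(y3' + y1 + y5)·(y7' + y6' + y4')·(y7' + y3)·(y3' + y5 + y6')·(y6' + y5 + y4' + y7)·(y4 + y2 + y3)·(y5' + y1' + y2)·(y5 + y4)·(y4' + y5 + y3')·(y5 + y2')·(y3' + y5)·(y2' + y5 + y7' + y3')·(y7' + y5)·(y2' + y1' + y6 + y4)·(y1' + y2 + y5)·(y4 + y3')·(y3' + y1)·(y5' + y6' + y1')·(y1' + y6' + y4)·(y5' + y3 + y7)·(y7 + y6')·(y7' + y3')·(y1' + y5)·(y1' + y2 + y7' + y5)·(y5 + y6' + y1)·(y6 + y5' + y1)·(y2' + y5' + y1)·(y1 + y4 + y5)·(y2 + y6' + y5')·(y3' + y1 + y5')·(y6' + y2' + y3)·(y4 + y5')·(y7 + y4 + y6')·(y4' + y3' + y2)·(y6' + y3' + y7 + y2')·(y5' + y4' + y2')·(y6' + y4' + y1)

False

Suppose y1 = 1.
Unit clause (y5) forces y5 = 1.
Unit clause (y2) forces y2 = 1.
Unit clause (y6') forces y6 = 0.
Unit clause (y4) forces y4 = 1.
That conflicts with the unit clause (y4').
So every satisfying assignment has y1 = False.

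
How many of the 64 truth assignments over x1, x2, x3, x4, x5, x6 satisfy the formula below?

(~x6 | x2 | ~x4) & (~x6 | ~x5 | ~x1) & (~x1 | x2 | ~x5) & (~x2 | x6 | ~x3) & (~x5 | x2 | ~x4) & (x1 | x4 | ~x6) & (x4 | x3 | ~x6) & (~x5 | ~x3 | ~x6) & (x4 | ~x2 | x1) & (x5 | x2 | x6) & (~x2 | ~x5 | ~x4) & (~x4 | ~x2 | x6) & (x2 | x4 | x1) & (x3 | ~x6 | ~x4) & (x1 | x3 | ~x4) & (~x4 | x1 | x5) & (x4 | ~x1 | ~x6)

There are 2^6 = 64 truth assignments over (x1, x2, x3, x4, x5, x6).
Split on x4. With x4 = 1, the clauses containing x4 are satisfied and ~x4 drops from the rest; 1 of the 2^5 = 32 assignments to the other variables satisfy what remains.
With x4 = 0, by the same count on the reduced clause set, 2 assignments work.
(One model: x1=T, x2=T, x3=F, x4=F, x5=F, x6=F.)
Total: 1 + 2 = 3.

3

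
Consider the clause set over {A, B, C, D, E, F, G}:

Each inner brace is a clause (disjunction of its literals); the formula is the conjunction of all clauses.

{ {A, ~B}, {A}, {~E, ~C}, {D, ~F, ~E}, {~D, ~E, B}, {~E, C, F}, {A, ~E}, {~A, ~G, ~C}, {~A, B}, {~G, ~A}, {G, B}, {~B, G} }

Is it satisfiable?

Unsatisfiable

Unit clause (A) forces A = 1.
Unit clause (B) forces B = 1.
Unit clause (~G) forces G = 0.
That conflicts with the unit clause (G).
No assignment satisfies every clause.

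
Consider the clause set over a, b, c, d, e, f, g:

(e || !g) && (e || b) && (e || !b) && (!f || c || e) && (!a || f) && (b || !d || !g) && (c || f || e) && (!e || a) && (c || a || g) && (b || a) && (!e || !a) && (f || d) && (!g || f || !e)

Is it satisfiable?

Suppose e = true.
From the singleton clause (a), a = true.
That conflicts with the unit clause (!a).
Undo e and try e = false.
From the singleton clause (!g), g = false.
From the singleton clause (b), b = true.
That conflicts with the unit clause (!b).
Both values of e lead to a conflict.
No assignment satisfies every clause.

No, unsatisfiable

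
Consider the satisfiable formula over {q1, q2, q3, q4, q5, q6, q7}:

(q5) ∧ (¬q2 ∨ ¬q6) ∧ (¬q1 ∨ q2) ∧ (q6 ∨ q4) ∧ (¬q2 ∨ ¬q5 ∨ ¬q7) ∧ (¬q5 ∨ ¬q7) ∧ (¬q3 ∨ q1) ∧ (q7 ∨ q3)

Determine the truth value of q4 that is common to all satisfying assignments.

Suppose q4 = False.
(q5) alone gives q5 = True.
(q6) alone gives q6 = True.
(¬q2) alone gives q2 = False.
(¬q1) alone gives q1 = False.
(¬q7) alone gives q7 = False.
(¬q3) alone gives q3 = False.
That conflicts with the unit clause (q3).
So every satisfying assignment has q4 = True.

True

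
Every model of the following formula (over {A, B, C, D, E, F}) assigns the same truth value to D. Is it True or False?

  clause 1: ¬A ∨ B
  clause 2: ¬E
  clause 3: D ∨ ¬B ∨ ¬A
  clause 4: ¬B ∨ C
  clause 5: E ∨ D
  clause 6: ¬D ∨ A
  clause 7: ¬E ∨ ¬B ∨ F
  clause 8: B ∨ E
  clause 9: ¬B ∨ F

Suppose D = False.
The clause (¬E) is unit, so E = False.
That conflicts with the unit clause (E).
So every satisfying assignment has D = True.

True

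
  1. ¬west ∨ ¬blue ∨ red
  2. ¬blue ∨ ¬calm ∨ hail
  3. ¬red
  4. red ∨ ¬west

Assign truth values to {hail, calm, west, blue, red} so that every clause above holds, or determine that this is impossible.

hail ↦ True, calm ↦ True, west ↦ False, blue ↦ True, red ↦ False

Unit clause (¬red) forces red = False.
Unit clause (¬west) forces west = False.
Try blue = True.
Try calm = True.
Unit clause (hail) forces hail = True.
All clauses are satisfied.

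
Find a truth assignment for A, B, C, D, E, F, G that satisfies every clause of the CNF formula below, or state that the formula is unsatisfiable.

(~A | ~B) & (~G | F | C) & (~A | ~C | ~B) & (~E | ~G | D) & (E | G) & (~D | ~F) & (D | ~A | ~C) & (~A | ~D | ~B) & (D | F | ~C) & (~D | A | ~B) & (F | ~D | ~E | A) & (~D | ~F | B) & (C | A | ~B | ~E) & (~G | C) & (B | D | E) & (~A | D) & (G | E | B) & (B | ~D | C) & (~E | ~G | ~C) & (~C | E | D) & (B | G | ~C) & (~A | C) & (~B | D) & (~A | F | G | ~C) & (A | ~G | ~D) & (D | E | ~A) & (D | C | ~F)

Try A = 1.
From the singleton clause (~B), B = 0.
From the singleton clause (D), D = 1.
From the singleton clause (~F), F = 0.
From the singleton clause (C), C = 1.
From the singleton clause (G), G = 1.
From the singleton clause (~E), E = 0.
All clauses are satisfied.

A ↦ 1,  B ↦ 0,  C ↦ 1,  D ↦ 1,  E ↦ 0,  F ↦ 0,  G ↦ 1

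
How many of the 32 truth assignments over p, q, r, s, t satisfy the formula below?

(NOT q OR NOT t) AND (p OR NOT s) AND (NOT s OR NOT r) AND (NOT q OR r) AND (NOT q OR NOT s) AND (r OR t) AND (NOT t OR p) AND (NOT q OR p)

There are 2^5 = 32 truth assignments over (p, q, r, s, t).
Split on p. With p = true, the clauses containing p are satisfied and NOT p drops from the rest; 5 of the 2^4 = 16 assignments to the other variables satisfy what remains.
With p = false, by the same count on the reduced clause set, 1 assignment works.
(One model: p=F, q=F, r=T, s=F, t=F.)
Total: 5 + 1 = 6.

6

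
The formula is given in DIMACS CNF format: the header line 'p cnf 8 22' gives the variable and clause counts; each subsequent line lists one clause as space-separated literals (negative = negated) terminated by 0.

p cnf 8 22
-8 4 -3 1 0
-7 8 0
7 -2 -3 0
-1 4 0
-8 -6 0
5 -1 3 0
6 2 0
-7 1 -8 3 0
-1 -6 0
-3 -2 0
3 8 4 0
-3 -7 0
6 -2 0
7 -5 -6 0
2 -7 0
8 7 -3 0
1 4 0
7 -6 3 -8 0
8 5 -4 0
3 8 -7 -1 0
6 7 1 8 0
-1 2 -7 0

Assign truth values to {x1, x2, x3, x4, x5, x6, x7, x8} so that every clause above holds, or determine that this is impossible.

Branch on x7: set x7 = False.
Branch on x2: set x2 = False.
(x6) alone gives x6 = True.
(¬x8) alone gives x8 = False.
(¬x1) alone gives x1 = False.
(¬x5) alone gives x5 = False.
(¬x3) alone gives x3 = False.
(x4) alone gives x4 = True.
But (¬x4) is also a unit clause — contradiction.
So x2 must be the other value — set x2 = True.
(¬x3) alone gives x3 = False.
(x6) alone gives x6 = True.
(¬x8) alone gives x8 = False.
(¬x1) alone gives x1 = False.
(x4) alone gives x4 = True.
(¬x5) alone gives x5 = False.
But (x5) is also a unit clause — contradiction.
Both values of x2 lead to a conflict.
So x7 must be the other value — set x7 = True.
(x8) alone gives x8 = True.
(¬x6) alone gives x6 = False.
(x2) alone gives x2 = True.
But (¬x2) is also a unit clause — contradiction.
Both values of x7 lead to a conflict.

UNSATISFIABLE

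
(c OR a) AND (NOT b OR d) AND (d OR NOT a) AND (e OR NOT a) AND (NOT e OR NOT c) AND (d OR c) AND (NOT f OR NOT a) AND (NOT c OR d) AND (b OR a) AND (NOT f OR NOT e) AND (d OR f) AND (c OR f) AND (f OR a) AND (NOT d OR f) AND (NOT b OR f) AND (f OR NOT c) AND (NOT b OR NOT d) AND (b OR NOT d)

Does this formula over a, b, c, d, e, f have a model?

Unsatisfiable

Suppose c = true.
Unit clause (NOT e) forces e = false.
Unit clause (NOT a) forces a = false.
Unit clause (d) forces d = true.
Unit clause (b) forces b = true.
But (NOT b) is also a unit clause — contradiction.
Backtrack on c: now try c = false.
Unit clause (a) forces a = true.
Unit clause (d) forces d = true.
Unit clause (e) forces e = true.
Unit clause (NOT f) forces f = false.
But (f) is also a unit clause — contradiction.
Neither c = true nor c = false works.
No assignment satisfies every clause.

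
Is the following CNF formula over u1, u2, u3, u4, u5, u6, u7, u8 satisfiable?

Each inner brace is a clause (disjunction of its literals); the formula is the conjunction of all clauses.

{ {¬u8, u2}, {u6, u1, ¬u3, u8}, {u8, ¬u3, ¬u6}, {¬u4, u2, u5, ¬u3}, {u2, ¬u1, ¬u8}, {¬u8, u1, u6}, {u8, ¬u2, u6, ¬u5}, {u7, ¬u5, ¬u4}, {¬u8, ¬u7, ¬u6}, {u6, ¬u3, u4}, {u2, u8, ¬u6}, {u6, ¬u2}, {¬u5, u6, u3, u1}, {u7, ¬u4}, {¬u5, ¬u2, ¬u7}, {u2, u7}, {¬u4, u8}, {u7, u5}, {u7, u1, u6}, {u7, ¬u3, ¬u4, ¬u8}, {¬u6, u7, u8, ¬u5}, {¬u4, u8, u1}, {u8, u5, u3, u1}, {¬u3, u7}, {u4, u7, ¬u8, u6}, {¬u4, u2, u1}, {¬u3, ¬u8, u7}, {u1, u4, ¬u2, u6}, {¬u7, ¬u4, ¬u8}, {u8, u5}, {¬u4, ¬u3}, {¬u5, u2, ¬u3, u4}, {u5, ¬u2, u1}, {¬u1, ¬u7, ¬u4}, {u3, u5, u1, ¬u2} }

Try u8 = True.
From the singleton clause (u2), u2 = True.
From the singleton clause (u6), u6 = True.
From the singleton clause (¬u7), u7 = False.
From the singleton clause (¬u4), u4 = False.
From the singleton clause (u5), u5 = True.
From the singleton clause (¬u3), u3 = False.
All clauses hold; u1 can take either value.
A satisfying assignment: u1=True, u2=True, u3=False, u4=False, u5=True, u6=True, u7=False, u8=True.

Yes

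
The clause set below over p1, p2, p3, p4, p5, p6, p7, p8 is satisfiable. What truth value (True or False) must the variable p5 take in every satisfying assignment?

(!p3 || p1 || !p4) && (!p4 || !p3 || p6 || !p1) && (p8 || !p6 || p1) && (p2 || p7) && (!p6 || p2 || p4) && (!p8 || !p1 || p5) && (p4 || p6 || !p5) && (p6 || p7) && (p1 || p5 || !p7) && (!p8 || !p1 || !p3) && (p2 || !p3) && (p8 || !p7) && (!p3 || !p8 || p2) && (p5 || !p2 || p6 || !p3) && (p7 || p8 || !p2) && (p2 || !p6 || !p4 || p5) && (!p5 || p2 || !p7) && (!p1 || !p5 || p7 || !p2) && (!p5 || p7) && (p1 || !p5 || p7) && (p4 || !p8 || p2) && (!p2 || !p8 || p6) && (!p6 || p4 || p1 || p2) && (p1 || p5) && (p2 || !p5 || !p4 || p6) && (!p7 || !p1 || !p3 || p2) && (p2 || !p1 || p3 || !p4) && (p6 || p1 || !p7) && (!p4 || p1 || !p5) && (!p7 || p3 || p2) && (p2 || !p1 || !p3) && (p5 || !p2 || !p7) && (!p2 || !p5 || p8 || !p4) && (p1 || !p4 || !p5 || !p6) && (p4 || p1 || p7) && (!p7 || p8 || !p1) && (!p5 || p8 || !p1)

Suppose p5 = false.
From the singleton clause (p1), p1 = true.
From the singleton clause (!p8), p8 = false.
From the singleton clause (!p7), p7 = false.
From the singleton clause (p2), p2 = true.
But (!p2) is also a unit clause — contradiction.
So every satisfying assignment has p5 = True.

True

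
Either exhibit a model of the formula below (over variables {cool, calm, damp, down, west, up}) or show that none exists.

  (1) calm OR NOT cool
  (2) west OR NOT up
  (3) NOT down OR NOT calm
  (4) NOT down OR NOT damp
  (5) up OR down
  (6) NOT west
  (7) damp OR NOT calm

cool=false; calm=false; damp=false; down=true; west=false; up=false

(NOT west) alone gives west = false.
(NOT up) alone gives up = false.
(down) alone gives down = true.
(NOT calm) alone gives calm = false.
(NOT cool) alone gives cool = false.
(NOT damp) alone gives damp = false.
Every clause now holds.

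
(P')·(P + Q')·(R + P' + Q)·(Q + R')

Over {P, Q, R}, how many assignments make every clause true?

1

There are 2^3 = 8 truth assignments over (P, Q, R).
Check each against the 4 clauses (columns in the order P, Q, R):
  F F F  ✓ satisfies all
  F F T  ✗ fails (Q + R')
  F T F  ✗ fails (P + Q')
  F T T  ✗ fails (P + Q')
  T F F  ✗ fails (P')
  T F T  ✗ fails (P')
  T T F  ✗ fails (P')
  T T T  ✗ fails (P')
1 of the 8 rows is a model.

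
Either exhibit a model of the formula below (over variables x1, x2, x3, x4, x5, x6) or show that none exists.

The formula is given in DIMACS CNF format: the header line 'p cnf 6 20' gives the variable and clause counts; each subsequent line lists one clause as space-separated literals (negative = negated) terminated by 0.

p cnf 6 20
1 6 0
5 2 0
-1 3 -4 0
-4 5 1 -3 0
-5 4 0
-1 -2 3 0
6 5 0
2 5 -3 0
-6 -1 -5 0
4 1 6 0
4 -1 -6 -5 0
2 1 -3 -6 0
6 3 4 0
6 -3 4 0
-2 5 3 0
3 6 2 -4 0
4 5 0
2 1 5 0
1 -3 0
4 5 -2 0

x1=False,  x2=True,  x3=False,  x4=True,  x5=True,  x6=True

Suppose x1 = False.
Unit clause (x6) forces x6 = True.
Unit clause (¬x3) forces x3 = False.
Suppose x5 = True.
Unit clause (x4) forces x4 = True.
No clause remains; x2 is free.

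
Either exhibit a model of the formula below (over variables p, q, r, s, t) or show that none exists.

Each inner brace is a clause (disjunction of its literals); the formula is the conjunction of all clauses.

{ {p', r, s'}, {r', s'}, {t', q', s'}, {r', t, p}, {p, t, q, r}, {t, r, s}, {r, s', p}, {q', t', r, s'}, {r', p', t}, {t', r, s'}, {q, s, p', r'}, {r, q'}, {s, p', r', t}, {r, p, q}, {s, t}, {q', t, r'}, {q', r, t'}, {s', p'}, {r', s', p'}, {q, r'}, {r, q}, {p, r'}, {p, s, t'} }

p=1; q=1; r=1; s=0; t=1

Try r = 1.
Unit clause (s') forces s = 0.
Unit clause (t) forces t = 1.
Unit clause (q) forces q = 1.
Unit clause (p) forces p = 1.
This assignment satisfies each clause.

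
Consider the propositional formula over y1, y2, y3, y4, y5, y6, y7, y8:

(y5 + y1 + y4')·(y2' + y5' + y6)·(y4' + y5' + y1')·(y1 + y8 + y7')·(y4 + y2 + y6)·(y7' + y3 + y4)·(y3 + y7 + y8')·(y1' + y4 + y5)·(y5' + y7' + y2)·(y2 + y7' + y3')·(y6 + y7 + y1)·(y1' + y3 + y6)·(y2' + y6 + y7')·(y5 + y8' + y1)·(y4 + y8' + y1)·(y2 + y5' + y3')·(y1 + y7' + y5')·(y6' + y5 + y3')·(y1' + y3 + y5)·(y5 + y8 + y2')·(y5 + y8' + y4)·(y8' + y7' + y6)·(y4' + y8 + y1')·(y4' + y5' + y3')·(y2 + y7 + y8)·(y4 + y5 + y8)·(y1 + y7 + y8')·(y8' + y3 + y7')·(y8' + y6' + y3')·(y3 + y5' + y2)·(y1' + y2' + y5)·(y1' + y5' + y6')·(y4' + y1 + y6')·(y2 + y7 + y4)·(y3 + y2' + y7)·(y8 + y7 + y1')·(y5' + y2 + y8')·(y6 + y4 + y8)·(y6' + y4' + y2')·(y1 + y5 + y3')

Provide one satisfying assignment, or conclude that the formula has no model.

y1 ↦ 0; y2 ↦ 1; y3 ↦ 1; y4 ↦ 0; y5 ↦ 1; y6 ↦ 1; y7 ↦ 0; y8 ↦ 0

Suppose y5 = 1.
Suppose y2 = 1.
From the singleton clause (y6), y6 = 1.
From the singleton clause (y1'), y1 = 0.
From the singleton clause (y7'), y7 = 0.
From the singleton clause (y8'), y8 = 0.
From the singleton clause (y4'), y4 = 0.
From the singleton clause (y3), y3 = 1.
This assignment satisfies each clause.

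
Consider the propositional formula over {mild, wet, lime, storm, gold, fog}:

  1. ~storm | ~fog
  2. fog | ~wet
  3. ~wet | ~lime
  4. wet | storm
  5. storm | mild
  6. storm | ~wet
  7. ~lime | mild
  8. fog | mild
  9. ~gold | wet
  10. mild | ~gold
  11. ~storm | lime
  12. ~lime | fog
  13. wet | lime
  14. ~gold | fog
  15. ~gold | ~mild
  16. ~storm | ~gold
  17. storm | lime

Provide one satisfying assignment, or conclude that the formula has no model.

UNSATISFIABLE

Try storm = 0.
(wet) alone gives wet = 1.
But (~wet) is also a unit clause — contradiction.
Undo storm and try storm = 1.
(~fog) alone gives fog = 0.
(~wet) alone gives wet = 0.
(mild) alone gives mild = 1.
(~gold) alone gives gold = 0.
(lime) alone gives lime = 1.
But (~lime) is also a unit clause — contradiction.
Either choice for storm ends in contradiction.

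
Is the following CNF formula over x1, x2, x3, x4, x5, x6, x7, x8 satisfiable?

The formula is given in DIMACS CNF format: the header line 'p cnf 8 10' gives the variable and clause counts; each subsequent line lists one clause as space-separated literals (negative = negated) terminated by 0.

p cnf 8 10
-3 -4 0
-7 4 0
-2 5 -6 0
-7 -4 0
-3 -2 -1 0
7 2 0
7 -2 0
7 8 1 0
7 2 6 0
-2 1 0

Try x3 = False.
Try x7 = False.
The clause (x2) is unit, so x2 = True.
That conflicts with the unit clause (¬x2).
Backtrack on x7: now try x7 = True.
The clause (x4) is unit, so x4 = True.
That conflicts with the unit clause (¬x4).
Both values of x7 lead to a conflict.
Backtrack on x3: now try x3 = True.
The clause (¬x4) is unit, so x4 = False.
The clause (¬x7) is unit, so x7 = False.
The clause (x2) is unit, so x2 = True.
That conflicts with the unit clause (¬x2).
Both values of x3 lead to a conflict.
No assignment satisfies every clause.

Unsatisfiable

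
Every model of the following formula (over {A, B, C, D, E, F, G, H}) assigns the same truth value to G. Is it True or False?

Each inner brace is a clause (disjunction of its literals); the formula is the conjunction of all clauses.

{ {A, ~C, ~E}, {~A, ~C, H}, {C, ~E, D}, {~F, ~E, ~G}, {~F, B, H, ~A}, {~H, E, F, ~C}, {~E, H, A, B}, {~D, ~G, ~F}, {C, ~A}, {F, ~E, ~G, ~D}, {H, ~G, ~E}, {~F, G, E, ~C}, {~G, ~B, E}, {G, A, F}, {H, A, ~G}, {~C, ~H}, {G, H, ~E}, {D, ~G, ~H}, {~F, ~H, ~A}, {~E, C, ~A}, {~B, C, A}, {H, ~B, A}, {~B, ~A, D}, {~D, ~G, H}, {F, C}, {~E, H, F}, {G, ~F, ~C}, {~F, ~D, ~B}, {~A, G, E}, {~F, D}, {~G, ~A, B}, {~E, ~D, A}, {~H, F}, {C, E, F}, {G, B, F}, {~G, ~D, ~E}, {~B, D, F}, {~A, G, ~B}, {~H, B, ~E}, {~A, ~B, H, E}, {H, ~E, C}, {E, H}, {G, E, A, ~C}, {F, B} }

False

Suppose G = 1.
Case F = 0:
From the singleton clause (C), C = 1.
From the singleton clause (~H), H = 0.
From the singleton clause (~A), A = 0.
But (A) is also a unit clause — contradiction.
Undo F and try F = 1.
From the singleton clause (~E), E = 0.
From the singleton clause (~D), D = 0.
But (D) is also a unit clause — contradiction.
Both values of F lead to a conflict.
So every satisfying assignment has G = False.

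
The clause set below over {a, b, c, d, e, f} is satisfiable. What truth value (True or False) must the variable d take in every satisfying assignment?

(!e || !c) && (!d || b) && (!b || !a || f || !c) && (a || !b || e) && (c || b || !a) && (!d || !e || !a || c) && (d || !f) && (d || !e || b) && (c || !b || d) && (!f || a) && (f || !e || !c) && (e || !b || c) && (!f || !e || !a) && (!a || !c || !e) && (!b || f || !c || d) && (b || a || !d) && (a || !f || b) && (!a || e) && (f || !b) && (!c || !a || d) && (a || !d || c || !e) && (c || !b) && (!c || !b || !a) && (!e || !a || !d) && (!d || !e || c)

False

Suppose d = true.
From the singleton clause (b), b = true.
From the singleton clause (f), f = true.
From the singleton clause (a), a = true.
From the singleton clause (!e), e = false.
That conflicts with the unit clause (e).
So every satisfying assignment has d = False.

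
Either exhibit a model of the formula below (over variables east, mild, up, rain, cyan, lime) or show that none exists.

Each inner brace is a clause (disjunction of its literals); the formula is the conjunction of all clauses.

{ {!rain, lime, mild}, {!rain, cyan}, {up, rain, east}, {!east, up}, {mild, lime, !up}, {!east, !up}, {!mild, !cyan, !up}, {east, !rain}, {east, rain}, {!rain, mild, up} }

Case rain = false:
The clause (east) is unit, so east = true.
The clause (up) is unit, so up = true.
That conflicts with the unit clause (!up).
Backtrack on rain: now try rain = true.
The clause (cyan) is unit, so cyan = true.
The clause (east) is unit, so east = true.
The clause (up) is unit, so up = true.
That conflicts with the unit clause (!up).
Either choice for rain ends in contradiction.

UNSATISFIABLE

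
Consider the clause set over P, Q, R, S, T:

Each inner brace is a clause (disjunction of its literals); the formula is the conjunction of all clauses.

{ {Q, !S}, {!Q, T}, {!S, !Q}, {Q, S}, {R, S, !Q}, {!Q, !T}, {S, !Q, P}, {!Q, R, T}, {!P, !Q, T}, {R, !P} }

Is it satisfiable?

Try Q = true.
From the singleton clause (T), T = true.
That conflicts with the unit clause (!T).
So Q must be the other value — set Q = false.
From the singleton clause (!S), S = false.
That conflicts with the unit clause (S).
Both values of Q lead to a conflict.
No assignment satisfies every clause.

Unsatisfiable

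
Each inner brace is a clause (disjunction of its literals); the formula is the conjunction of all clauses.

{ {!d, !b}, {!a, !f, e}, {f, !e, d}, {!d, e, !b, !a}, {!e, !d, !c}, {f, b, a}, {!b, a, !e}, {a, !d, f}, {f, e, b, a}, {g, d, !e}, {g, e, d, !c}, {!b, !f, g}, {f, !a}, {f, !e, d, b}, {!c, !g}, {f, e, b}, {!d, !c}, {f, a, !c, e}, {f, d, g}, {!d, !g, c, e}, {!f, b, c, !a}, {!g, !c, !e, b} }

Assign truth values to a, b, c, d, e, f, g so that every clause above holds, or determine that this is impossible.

a: true; b: true; c: false; d: false; e: true; f: true; g: true

Try d = false.
Try f = true.
Try a = true.
The clause (e) is unit, so e = true.
The clause (g) is unit, so g = true.
The clause (!c) is unit, so c = false.
The clause (b) is unit, so b = true.
All clauses are satisfied.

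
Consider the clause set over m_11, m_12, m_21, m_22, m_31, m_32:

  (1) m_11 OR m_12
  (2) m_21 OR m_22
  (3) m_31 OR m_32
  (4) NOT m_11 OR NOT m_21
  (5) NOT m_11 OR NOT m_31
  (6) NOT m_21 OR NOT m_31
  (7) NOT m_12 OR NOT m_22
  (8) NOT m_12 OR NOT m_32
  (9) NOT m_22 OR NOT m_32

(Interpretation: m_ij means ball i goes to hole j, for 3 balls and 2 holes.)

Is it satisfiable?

Suppose m_11 = true.
The clause (NOT m_21) is unit, so m_21 = false.
The clause (m_22) is unit, so m_22 = true.
The clause (NOT m_31) is unit, so m_31 = false.
The clause (m_32) is unit, so m_32 = true.
Now (NOT m_32) is unsatisfied and unit — conflict.
Backtrack on m_11: now try m_11 = false.
The clause (m_12) is unit, so m_12 = true.
The clause (NOT m_22) is unit, so m_22 = false.
The clause (m_21) is unit, so m_21 = true.
The clause (NOT m_31) is unit, so m_31 = false.
The clause (m_32) is unit, so m_32 = true.
Now (NOT m_32) is unsatisfied and unit — conflict.
Either choice for m_11 ends in contradiction.
No assignment satisfies every clause.

Unsatisfiable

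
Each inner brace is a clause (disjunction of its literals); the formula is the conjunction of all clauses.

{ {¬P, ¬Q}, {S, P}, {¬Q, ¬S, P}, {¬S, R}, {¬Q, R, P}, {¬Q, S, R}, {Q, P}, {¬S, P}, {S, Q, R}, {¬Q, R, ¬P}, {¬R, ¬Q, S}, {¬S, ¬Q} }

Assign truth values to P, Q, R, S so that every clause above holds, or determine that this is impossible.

P: True,  Q: False,  R: True,  S: False

Suppose P = True.
From the singleton clause (¬Q), Q = False.
Suppose S = False.
From the singleton clause (R), R = True.
Every clause now holds.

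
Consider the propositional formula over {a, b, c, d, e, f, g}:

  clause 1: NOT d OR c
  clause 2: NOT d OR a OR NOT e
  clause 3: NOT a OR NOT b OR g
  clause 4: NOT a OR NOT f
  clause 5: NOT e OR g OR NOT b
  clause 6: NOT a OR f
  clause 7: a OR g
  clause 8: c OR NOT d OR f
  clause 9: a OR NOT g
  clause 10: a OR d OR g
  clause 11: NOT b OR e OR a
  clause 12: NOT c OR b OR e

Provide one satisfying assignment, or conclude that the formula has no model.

Suppose d = false.
Suppose a = false.
Unit clause (g) forces g = true.
That conflicts with the unit clause (NOT g).
Backtrack on a: now try a = true.
Unit clause (NOT f) forces f = false.
That conflicts with the unit clause (f).
Either choice for a ends in contradiction.
Backtrack on d: now try d = true.
Unit clause (c) forces c = true.
Suppose a = true.
Unit clause (NOT f) forces f = false.
That conflicts with the unit clause (f).
Backtrack on a: now try a = false.
Unit clause (NOT e) forces e = false.
Unit clause (g) forces g = true.
That conflicts with the unit clause (NOT g).
Either choice for a ends in contradiction.
Either choice for d ends in contradiction.

UNSATISFIABLE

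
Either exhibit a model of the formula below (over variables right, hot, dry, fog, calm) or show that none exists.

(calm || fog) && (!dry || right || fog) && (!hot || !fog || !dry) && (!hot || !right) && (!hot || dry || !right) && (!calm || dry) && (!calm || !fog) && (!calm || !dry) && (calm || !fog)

UNSATISFIABLE

Branch on calm: set calm = true.
From the singleton clause (dry), dry = true.
But (!dry) is also a unit clause — contradiction.
Backtrack on calm: now try calm = false.
From the singleton clause (fog), fog = true.
But (!fog) is also a unit clause — contradiction.
Neither calm = true nor calm = false works.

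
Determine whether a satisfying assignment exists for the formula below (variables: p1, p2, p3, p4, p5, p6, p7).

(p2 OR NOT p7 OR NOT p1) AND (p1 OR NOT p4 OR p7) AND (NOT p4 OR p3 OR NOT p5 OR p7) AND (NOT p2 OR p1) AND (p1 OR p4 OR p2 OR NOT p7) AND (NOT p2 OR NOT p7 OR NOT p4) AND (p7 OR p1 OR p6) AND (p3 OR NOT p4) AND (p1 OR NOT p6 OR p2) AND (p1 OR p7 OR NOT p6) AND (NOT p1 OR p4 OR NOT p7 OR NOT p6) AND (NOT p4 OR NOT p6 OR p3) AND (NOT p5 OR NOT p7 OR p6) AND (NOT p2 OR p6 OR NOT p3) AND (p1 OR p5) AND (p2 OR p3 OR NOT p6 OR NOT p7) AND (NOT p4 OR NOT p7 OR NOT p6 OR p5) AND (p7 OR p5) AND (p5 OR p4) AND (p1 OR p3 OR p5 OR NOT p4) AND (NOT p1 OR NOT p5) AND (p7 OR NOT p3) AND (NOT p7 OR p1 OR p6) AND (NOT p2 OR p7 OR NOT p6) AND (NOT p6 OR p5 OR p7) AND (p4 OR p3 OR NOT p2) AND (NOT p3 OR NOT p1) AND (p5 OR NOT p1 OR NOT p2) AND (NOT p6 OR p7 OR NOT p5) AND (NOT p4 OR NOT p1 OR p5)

Unsatisfiable

Suppose p2 = false.
Suppose p7 = false.
From the singleton clause (p5), p5 = true.
From the singleton clause (NOT p1), p1 = false.
From the singleton clause (NOT p4), p4 = false.
From the singleton clause (p6), p6 = true.
But (NOT p6) is also a unit clause — contradiction.
Undo p7 and try p7 = true.
From the singleton clause (NOT p1), p1 = false.
From the singleton clause (p4), p4 = true.
From the singleton clause (p3), p3 = true.
From the singleton clause (NOT p6), p6 = false.
But (p6) is also a unit clause — contradiction.
Neither p7 = true nor p7 = false works.
Undo p2 and try p2 = true.
From the singleton clause (p1), p1 = true.
From the singleton clause (NOT p5), p5 = false.
But (p5) is also a unit clause — contradiction.
Neither p2 = true nor p2 = false works.
No assignment satisfies every clause.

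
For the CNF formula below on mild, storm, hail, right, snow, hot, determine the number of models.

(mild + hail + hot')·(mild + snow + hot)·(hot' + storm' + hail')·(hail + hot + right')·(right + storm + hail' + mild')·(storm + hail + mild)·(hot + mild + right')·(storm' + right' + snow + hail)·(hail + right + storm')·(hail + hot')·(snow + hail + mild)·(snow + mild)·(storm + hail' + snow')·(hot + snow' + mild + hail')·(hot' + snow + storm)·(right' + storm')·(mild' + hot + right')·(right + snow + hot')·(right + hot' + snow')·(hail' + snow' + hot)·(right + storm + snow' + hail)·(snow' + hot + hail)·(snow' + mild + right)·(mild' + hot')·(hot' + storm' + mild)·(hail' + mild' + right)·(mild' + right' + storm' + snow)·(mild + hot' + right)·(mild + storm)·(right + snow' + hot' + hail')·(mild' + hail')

1

There are 2^6 = 64 truth assignments over (mild, storm, hail, right, snow, hot).
Split on right. With right = 1, the clauses containing right are satisfied and right' drops from the rest; 0 of the 2^5 = 32 assignments to the other variables satisfy what remains.
With right = 0, by the same count on the reduced clause set, 1 assignment works.
(One model: mild=T, storm=F, hail=F, right=F, snow=F, hot=F.)
Total: 0 + 1 = 1.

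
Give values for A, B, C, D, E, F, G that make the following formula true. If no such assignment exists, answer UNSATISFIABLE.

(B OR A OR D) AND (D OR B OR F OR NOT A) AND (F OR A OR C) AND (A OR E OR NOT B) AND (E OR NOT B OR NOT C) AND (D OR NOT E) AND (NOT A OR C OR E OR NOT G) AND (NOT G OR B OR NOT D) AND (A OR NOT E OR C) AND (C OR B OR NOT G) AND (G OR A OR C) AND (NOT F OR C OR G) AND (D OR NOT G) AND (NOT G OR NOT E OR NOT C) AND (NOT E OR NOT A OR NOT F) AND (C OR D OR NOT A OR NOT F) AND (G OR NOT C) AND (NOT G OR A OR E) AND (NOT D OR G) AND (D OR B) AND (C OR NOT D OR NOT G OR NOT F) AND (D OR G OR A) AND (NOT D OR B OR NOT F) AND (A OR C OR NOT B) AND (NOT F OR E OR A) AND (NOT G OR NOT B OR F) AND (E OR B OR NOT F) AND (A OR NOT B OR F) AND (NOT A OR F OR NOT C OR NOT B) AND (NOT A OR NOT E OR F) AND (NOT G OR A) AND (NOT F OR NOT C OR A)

Try D = false.
Unit clause (NOT E) forces E = false.
Unit clause (NOT G) forces G = false.
Unit clause (NOT C) forces C = false.
Unit clause (A) forces A = true.
Unit clause (NOT F) forces F = false.
Unit clause (B) forces B = true.
All clauses are satisfied.

A: true, B: true, C: false, D: false, E: false, F: false, G: false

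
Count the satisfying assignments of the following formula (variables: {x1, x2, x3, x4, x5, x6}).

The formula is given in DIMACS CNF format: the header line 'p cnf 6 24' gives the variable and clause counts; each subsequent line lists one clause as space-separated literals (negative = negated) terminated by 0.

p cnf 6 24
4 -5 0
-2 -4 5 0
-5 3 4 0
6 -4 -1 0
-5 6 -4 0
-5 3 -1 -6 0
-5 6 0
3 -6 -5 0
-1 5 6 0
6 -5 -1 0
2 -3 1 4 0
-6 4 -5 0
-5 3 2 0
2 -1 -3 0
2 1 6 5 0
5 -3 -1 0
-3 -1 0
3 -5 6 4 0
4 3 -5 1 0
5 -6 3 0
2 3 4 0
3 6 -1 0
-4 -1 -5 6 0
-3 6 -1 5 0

6

There are 2^6 = 64 truth assignments over (x1, x2, x3, x4, x5, x6).
Split on x6. With x6 = True, the clauses containing x6 are satisfied and ¬x6 drops from the rest; 4 of the 2^5 = 32 assignments to the other variables satisfy what remains.
With x6 = False, by the same count on the reduced clause set, 2 assignments work.
(One model: x1=F, x2=F, x3=T, x4=T, x5=F, x6=T.)
Total: 4 + 2 = 6.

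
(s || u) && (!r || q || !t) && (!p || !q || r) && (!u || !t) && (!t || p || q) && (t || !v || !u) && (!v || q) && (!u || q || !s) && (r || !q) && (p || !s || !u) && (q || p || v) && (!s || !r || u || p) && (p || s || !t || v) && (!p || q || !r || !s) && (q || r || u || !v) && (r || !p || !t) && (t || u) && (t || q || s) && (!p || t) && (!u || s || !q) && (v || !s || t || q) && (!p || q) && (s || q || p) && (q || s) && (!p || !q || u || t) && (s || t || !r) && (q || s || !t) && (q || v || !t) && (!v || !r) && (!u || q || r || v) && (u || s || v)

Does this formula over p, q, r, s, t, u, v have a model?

Satisfiable

Branch on s: set s = true.
Branch on u: set u = false.
(t) alone gives t = true.
Branch on r: set r = true.
(q) alone gives q = true.
(p) alone gives p = true.
(!v) alone gives v = false.
All clauses are satisfied.
A satisfying assignment: p=true,  q=true,  r=true,  s=true,  t=true,  u=false,  v=false.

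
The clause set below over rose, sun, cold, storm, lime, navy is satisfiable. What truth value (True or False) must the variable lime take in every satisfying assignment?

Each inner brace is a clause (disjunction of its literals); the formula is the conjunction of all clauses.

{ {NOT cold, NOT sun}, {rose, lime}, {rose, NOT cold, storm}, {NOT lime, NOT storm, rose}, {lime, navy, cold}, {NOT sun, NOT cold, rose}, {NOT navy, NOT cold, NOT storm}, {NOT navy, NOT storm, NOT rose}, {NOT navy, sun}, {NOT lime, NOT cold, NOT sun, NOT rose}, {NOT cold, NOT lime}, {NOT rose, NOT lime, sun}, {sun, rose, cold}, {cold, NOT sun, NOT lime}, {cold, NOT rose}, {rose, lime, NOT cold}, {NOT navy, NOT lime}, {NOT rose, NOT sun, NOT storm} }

False

Suppose lime = true.
The clause (NOT cold) is unit, so cold = false.
The clause (NOT sun) is unit, so sun = false.
The clause (NOT navy) is unit, so navy = false.
The clause (NOT rose) is unit, so rose = false.
Now (rose) is unsatisfied and unit — conflict.
So every satisfying assignment has lime = False.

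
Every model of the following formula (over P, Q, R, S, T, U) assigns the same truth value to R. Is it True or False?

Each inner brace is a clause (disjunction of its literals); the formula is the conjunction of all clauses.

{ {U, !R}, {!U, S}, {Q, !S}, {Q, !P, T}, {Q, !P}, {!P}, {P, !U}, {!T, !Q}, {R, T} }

Suppose R = true.
The clause (U) is unit, so U = true.
The clause (S) is unit, so S = true.
The clause (Q) is unit, so Q = true.
The clause (!P) is unit, so P = false.
Now (P) is unsatisfied and unit — conflict.
So every satisfying assignment has R = False.

False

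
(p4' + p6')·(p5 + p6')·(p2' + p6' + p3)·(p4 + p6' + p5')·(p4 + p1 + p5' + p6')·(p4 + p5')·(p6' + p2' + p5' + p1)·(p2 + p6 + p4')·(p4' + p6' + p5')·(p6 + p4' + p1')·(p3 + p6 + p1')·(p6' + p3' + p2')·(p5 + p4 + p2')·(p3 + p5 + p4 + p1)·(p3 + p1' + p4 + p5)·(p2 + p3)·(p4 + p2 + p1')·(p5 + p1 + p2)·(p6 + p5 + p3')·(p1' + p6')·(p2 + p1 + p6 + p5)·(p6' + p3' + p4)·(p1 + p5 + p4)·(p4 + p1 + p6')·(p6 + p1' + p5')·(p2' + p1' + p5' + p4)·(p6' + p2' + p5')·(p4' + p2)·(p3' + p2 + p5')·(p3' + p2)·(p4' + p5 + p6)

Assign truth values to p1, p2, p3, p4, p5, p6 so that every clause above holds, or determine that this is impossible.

p1: 0; p2: 1; p3: 0; p4: 1; p5: 1; p6: 0

Branch on p4: set p4 = 1.
The clause (p6') is unit, so p6 = 0.
The clause (p2) is unit, so p2 = 1.
The clause (p1') is unit, so p1 = 0.
The clause (p5) is unit, so p5 = 1.
All clauses hold; p3 can take either value.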